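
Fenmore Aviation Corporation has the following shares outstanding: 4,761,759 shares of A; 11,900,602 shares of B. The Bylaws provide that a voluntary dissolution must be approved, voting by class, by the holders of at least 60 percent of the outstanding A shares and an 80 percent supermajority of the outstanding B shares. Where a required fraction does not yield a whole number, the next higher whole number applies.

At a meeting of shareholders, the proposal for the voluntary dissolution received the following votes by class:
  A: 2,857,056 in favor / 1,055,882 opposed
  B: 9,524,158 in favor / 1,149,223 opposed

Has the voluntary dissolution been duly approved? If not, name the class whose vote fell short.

Approved — every class gave the required vote.

A: 3/5 of 4761759 = 2857055.40, rounded up to 2857056; 2,857,056 required, 2,857,056 in favor — approved.
B: 4/5 of 11900602 = 9520481.60, rounded up to 9520482; 9,520,482 required, 9,524,158 in favor — approved.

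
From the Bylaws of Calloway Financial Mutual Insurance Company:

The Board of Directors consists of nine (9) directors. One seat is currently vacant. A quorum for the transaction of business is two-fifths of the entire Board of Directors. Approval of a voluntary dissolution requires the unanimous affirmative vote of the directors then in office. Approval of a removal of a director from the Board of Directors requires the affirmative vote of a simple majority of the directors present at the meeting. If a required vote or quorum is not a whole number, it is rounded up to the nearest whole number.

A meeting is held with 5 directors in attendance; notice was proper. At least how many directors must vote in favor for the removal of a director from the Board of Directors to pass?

The removal of a director from the Board of Directors requires a majority of the directors present (5).
A majority of 5 is 3.

3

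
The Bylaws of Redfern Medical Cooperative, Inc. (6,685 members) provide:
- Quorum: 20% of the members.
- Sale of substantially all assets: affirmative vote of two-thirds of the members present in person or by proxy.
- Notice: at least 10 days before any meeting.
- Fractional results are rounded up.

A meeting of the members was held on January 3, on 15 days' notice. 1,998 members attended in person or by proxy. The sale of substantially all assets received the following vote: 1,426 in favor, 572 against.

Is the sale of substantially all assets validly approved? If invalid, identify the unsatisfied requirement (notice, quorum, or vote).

Valid — all requirements satisfied.

Notice: 15 days given; 10 required. Satisfied.
Quorum: 20% of 6,685 = 1,337; 1,998 present. Satisfied.
Vote: requires two-thirds of those present (1,998); 2/3 of 1998 = 1332, so 1,332 needed; 1,426 in favor. Satisfied.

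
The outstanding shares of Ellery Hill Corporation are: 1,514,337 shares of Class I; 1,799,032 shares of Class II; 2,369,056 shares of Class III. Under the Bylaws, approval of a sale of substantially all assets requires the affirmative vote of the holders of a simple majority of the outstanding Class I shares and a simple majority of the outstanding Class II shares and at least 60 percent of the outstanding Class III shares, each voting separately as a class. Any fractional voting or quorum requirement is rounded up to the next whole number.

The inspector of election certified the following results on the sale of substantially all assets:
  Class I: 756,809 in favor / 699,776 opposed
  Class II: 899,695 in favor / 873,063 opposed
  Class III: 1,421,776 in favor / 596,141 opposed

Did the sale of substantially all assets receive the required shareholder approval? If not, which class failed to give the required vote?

Class I: a majority of 1514337 is 757169; 757,169 required, 756,809 in favor — not approved.
Class II: a majority of 1799032 is 899517; 899,517 required, 899,695 in favor — approved.
Class III: 3/5 of 2369056 = 1421433.60, rounded up to 1421434; 1,421,434 required, 1,421,776 in favor — approved.

Not approved — the Class I shares did not give the required vote.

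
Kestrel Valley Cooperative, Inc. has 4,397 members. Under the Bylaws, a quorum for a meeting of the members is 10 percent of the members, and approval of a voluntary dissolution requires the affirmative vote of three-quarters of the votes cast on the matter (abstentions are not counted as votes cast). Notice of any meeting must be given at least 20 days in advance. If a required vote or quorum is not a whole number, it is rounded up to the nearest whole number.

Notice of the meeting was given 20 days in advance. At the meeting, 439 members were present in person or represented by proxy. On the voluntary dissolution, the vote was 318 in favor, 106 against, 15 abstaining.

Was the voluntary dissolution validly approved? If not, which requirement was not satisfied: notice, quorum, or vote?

Notice: 20 days given; 20 required. Satisfied.
Quorum: 10% of 4,397 = 439.70, rounded up to 440; 439 present. Not satisfied.
Vote: requires three-fourths of the votes cast (439 − 15 abstaining = 424); 3/4 of 424 = 318, so 318 needed; 318 in favor. Satisfied.

Invalid — quorum requirement not satisfied.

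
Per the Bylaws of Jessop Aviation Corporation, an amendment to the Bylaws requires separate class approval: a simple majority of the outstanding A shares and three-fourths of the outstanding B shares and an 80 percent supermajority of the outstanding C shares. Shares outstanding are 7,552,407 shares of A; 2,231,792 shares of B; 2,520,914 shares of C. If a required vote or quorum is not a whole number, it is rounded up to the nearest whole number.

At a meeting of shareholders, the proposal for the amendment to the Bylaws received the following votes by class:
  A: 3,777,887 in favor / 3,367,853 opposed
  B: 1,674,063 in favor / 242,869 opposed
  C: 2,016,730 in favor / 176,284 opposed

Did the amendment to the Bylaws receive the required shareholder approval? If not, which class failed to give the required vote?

A: a majority of 7552407 is 3776204; 3,776,204 required, 3,777,887 in favor — approved.
B: 3/4 of 2231792 = 1673844; 1,673,844 required, 1,674,063 in favor — approved.
C: 4/5 of 2520914 = 2016731.20, rounded up to 2016732; 2,016,732 required, 2,016,730 in favor — not approved.

Not approved — the C shares did not give the required vote.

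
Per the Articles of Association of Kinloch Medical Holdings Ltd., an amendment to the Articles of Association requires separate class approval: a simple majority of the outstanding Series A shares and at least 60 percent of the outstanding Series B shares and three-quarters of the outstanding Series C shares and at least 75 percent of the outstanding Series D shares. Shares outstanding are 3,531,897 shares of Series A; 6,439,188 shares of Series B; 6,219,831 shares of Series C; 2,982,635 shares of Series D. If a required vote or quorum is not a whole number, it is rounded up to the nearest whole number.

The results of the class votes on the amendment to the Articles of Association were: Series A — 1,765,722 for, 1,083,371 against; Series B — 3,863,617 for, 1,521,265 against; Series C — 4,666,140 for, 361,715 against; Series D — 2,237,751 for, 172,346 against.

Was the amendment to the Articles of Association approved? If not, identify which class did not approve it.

Series A: a majority of 3531897 is 1765949; 1,765,949 required, 1,765,722 in favor — not approved.
Series B: 3/5 of 6439188 = 3863512.80, rounded up to 3863513; 3,863,513 required, 3,863,617 in favor — approved.
Series C: 3/4 of 6219831 = 4664873.25, rounded up to 4664874; 4,664,874 required, 4,666,140 in favor — approved.
Series D: 3/4 of 2982635 = 2236976.25, rounded up to 2236977; 2,236,977 required, 2,237,751 in favor — approved.

Not approved — the Series A shares did not give the required vote.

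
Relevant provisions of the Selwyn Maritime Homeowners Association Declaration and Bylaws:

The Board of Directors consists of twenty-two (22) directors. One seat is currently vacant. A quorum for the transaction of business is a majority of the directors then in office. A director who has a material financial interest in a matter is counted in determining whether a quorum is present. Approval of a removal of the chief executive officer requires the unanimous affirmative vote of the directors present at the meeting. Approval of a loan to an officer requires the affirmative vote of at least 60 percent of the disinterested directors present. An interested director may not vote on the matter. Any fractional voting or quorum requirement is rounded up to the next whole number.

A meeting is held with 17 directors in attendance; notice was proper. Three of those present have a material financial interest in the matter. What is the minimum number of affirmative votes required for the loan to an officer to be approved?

The loan to an officer requires three-fifths of the disinterested directors present (17 − 3 = 14).
3/5 of 14 = 8.40, rounded up to 9.

9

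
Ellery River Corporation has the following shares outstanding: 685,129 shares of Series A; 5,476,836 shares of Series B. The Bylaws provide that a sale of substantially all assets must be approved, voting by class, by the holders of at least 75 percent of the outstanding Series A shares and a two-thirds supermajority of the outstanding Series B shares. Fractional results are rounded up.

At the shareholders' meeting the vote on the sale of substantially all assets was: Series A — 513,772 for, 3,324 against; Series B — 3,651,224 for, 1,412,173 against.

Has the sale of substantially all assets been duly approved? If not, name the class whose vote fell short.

Not approved — the Series A shares did not give the required vote.

Series A: 3/4 of 685129 = 513846.75, rounded up to 513847; 513,847 required, 513,772 in favor — not approved.
Series B: 2/3 of 5476836 = 3651224; 3,651,224 required, 3,651,224 in favor — approved.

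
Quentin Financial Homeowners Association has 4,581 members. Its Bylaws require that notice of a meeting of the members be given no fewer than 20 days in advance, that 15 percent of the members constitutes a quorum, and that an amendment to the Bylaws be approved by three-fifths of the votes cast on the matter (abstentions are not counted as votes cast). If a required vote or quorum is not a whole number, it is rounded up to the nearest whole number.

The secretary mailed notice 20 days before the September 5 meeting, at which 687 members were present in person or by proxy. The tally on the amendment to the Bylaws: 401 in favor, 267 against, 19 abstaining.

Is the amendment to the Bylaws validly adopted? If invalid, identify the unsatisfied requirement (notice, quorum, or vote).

Notice: 20 days given; 20 required. Satisfied.
Quorum: 15% of 4,581 = 687.15, rounded up to 688; 687 present. Not satisfied.
Vote: requires three-fifths of the votes cast (687 − 19 abstaining = 668); 3/5 of 668 = 400.80, rounded up to 401, so 401 needed; 401 in favor. Satisfied.

Invalid — quorum requirement not satisfied.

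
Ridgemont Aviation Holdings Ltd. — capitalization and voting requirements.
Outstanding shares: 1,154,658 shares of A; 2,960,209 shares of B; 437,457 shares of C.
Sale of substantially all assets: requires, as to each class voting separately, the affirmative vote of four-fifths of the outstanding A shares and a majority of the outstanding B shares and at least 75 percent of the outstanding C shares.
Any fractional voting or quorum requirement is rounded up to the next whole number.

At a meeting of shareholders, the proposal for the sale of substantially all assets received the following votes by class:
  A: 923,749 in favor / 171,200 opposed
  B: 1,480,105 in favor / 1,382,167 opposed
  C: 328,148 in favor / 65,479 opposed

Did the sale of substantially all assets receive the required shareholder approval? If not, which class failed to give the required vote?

A: 4/5 of 1154658 = 923726.40, rounded up to 923727; 923,727 required, 923,749 in favor — approved.
B: a majority of 2960209 is 1480105; 1,480,105 required, 1,480,105 in favor — approved.
C: 3/4 of 437457 = 328092.75, rounded up to 328093; 328,093 required, 328,148 in favor — approved.

Approved — every class gave the required vote.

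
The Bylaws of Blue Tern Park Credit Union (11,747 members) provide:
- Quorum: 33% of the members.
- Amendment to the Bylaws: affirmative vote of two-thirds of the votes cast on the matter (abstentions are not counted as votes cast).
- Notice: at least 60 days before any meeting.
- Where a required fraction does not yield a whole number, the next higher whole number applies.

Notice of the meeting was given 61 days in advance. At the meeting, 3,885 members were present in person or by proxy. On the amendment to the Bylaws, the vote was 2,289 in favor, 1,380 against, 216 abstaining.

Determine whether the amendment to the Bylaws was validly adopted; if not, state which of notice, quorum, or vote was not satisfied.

Notice: 61 days given; 60 required. Satisfied.
Quorum: 33% of 11,747 = 3,876.51, rounded up to 3,877; 3,885 present. Satisfied.
Vote: requires two-thirds of the votes cast (3,885 − 216 abstaining = 3,669); 2/3 of 3669 = 2446, so 2,446 needed; 2,289 in favor. Not satisfied.

Invalid — vote requirement not satisfied.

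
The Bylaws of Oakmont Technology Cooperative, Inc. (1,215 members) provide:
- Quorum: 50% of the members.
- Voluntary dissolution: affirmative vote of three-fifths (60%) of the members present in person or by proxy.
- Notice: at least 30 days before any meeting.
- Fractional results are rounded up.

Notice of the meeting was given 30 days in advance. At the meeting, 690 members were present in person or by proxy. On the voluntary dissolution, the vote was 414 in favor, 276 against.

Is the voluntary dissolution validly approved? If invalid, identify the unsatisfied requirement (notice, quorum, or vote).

Notice: 30 days given; 30 required. Satisfied.
Quorum: 50% of 1,215 = 607.50, rounded up to 608; 690 present. Satisfied.
Vote: requires three-fifths of those present (690); 3/5 of 690 = 414, so 414 needed; 414 in favor. Satisfied.

Valid — all requirements satisfied.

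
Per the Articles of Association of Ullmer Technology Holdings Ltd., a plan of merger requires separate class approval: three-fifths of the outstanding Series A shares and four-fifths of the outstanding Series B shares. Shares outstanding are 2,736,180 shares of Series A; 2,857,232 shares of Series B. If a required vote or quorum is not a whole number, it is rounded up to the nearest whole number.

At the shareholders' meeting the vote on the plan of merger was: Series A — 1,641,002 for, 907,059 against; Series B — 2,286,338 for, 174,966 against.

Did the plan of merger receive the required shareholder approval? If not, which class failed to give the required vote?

Series A: 3/5 of 2736180 = 1641708; 1,641,708 required, 1,641,002 in favor — not approved.
Series B: 4/5 of 2857232 = 2285785.60, rounded up to 2285786; 2,285,786 required, 2,286,338 in favor — approved.

Not approved — the Series A shares did not give the required vote.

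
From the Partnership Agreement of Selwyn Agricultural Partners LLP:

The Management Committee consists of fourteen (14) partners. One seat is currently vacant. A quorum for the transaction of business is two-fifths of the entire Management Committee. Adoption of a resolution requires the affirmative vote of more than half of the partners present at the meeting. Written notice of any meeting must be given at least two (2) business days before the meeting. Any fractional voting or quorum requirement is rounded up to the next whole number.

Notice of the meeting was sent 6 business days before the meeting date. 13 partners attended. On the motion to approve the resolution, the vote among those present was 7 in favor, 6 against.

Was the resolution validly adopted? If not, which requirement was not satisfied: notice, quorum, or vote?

Valid — all requirements satisfied.

Notice: 6 business days given; 2 required (6 ≥ 2). Satisfied.
Quorum: 13 present; quorum is 6. Satisfied.
Vote: the resolution requires a majority of the partners present (13). A majority of 13 is 7, so 7 affirmative votes are needed; 7 voted in favor. Satisfied.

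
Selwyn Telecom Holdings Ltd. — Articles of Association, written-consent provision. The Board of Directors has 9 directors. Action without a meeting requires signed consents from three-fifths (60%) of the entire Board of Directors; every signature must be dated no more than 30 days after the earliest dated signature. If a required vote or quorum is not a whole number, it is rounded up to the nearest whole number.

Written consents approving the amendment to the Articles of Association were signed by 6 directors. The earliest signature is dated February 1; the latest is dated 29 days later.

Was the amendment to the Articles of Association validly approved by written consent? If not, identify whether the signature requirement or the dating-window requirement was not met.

Signatures required: three-fifths (60%) of 9 — 3/5 of 9 = 5.40, rounded up to 6, so 6 needed; 6 signed. Sufficient.
Dating window: the latest signature is 29 days after the earliest; the limit is 30 days. Within the window.

Effective — both the signature and dating-window requirements are satisfied.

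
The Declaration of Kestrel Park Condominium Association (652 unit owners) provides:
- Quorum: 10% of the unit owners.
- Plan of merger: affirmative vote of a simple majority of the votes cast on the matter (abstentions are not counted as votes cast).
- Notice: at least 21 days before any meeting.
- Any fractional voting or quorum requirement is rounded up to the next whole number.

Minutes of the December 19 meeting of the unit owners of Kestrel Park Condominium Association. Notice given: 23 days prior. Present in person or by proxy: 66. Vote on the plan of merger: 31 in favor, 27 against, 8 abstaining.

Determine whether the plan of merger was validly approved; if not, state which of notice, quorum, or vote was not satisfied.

Valid — all requirements satisfied.

Notice: 23 days given; 21 required. Satisfied.
Quorum: 10% of 652 = 65.20, rounded up to 66; 66 present. Satisfied.
Vote: requires a majority of the votes cast (66 − 8 abstaining = 58); a majority of 58 is 30, so 30 needed; 31 in favor. Satisfied.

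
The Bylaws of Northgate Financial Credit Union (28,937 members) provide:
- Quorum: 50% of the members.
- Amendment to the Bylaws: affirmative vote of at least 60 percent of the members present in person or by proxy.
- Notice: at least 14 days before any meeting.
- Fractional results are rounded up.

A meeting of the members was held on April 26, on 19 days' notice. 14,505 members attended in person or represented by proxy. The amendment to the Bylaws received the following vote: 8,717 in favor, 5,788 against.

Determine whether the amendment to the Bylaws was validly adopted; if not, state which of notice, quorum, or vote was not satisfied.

Valid — all requirements satisfied.

Notice: 19 days given; 14 required. Satisfied.
Quorum: 50% of 28,937 = 14,468.50, rounded up to 14,469; 14,505 present. Satisfied.
Vote: requires three-fifths of those present (14,505); 3/5 of 14505 = 8703, so 8,703 needed; 8,717 in favor. Satisfied.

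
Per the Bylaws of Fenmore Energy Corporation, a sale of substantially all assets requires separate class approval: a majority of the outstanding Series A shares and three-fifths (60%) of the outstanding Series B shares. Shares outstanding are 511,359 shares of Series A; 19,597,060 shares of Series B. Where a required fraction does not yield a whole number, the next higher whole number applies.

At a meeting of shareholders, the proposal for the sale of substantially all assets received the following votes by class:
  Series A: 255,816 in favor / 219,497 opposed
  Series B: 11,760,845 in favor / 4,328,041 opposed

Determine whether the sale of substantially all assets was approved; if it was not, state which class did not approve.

Approved — every class gave the required vote.

Series A: a majority of 511359 is 255680; 255,680 required, 255,816 in favor — approved.
Series B: 3/5 of 19597060 = 11758236; 11,758,236 required, 11,760,845 in favor — approved.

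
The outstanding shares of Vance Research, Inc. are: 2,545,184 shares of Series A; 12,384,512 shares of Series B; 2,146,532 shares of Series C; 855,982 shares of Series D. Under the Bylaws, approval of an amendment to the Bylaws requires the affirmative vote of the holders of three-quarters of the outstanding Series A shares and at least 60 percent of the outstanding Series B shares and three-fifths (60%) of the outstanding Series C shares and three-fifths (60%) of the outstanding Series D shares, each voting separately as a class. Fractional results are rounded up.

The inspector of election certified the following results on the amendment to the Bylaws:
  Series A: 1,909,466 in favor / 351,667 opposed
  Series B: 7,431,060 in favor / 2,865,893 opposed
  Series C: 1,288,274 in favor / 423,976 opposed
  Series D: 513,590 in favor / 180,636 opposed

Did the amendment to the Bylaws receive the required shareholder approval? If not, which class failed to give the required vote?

Approved — every class gave the required vote.

Series A: 3/4 of 2545184 = 1908888; 1,908,888 required, 1,909,466 in favor — approved.
Series B: 3/5 of 12384512 = 7430707.20, rounded up to 7430708; 7,430,708 required, 7,431,060 in favor — approved.
Series C: 3/5 of 2146532 = 1287919.20, rounded up to 1287920; 1,287,920 required, 1,288,274 in favor — approved.
Series D: 3/5 of 855982 = 513589.20, rounded up to 513590; 513,590 required, 513,590 in favor — approved.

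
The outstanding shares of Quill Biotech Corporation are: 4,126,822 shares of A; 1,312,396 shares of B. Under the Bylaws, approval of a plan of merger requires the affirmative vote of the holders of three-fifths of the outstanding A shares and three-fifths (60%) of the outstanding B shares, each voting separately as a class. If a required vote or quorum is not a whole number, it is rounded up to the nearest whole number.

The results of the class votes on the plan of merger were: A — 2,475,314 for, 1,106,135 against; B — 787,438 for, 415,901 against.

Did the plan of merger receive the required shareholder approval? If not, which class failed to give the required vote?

Not approved — the A shares did not give the required vote.

A: 3/5 of 4126822 = 2476093.20, rounded up to 2476094; 2,476,094 required, 2,475,314 in favor — not approved.
B: 3/5 of 1312396 = 787437.60, rounded up to 787438; 787,438 required, 787,438 in favor — approved.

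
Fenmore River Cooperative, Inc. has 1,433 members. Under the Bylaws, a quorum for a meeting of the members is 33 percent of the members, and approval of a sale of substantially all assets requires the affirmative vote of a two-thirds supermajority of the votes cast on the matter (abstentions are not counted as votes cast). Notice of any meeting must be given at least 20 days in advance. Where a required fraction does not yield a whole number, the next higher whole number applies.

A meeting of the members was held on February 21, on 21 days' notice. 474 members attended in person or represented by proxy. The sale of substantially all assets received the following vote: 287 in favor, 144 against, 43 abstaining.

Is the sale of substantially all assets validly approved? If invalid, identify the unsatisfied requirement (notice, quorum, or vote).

Notice: 21 days given; 20 required. Satisfied.
Quorum: 33% of 1,433 = 472.89, rounded up to 473; 474 present. Satisfied.
Vote: requires two-thirds of the votes cast (474 − 43 abstaining = 431); 2/3 of 431 = 287.33, rounded up to 288, so 288 needed; 287 in favor. Not satisfied.

Invalid — vote requirement not satisfied.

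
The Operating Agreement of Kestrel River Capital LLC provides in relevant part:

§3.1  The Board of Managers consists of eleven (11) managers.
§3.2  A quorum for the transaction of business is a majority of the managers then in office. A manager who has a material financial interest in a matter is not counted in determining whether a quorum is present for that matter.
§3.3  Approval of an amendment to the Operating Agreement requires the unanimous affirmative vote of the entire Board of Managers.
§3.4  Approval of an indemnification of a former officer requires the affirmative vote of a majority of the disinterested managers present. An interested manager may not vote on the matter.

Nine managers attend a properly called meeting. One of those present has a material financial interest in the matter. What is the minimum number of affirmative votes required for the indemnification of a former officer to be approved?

The indemnification of a former officer requires a majority of the disinterested managers present (9 − 1 = 8).
A majority of 8 is 5.

5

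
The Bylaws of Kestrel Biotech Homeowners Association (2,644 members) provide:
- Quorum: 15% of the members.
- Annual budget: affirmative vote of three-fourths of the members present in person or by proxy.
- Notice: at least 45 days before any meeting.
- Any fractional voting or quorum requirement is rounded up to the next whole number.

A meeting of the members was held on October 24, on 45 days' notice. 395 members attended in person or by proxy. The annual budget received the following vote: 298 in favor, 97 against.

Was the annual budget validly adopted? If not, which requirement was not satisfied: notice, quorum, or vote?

Notice: 45 days given; 45 required. Satisfied.
Quorum: 15% of 2,644 = 396.60, rounded up to 397; 395 present. Not satisfied.
Vote: requires three-fourths of those present (395); 3/4 of 395 = 296.25, rounded up to 297, so 297 needed; 298 in favor. Satisfied.

Invalid — quorum requirement not satisfied.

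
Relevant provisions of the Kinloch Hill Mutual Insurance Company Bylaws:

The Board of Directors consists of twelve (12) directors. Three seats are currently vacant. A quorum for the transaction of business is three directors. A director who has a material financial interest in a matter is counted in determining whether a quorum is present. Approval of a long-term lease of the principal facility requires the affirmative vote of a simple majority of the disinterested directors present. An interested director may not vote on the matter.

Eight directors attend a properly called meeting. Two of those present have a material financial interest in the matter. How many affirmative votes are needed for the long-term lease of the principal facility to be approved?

The long-term lease of the principal facility requires a majority of the disinterested directors present (8 − 2 = 6).
A majority of 6 is 4.

4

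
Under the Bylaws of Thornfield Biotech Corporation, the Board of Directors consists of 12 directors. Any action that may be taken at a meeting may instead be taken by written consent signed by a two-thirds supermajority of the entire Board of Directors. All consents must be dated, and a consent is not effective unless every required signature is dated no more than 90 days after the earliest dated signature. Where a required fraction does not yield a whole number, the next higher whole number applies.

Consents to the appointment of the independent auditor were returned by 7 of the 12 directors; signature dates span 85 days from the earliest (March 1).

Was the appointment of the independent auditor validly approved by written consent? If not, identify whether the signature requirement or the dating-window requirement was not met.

Not effective — insufficient signatures.

Signatures required: a two-thirds supermajority of 12 — 2/3 of 12 = 8, so 8 needed; 7 signed. Insufficient.
Dating window: the latest signature is 85 days after the earliest; the limit is 90 days. Within the window.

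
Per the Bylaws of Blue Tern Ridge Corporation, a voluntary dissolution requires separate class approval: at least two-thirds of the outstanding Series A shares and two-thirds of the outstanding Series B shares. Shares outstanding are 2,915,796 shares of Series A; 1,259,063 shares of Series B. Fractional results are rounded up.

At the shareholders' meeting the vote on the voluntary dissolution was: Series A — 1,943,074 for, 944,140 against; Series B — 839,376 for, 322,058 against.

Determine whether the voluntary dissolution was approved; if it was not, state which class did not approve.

Series A: 2/3 of 2915796 = 1943864; 1,943,864 required, 1,943,074 in favor — not approved.
Series B: 2/3 of 1259063 = 839375.33, rounded up to 839376; 839,376 required, 839,376 in favor — approved.

Not approved — the Series A shares did not give the required vote.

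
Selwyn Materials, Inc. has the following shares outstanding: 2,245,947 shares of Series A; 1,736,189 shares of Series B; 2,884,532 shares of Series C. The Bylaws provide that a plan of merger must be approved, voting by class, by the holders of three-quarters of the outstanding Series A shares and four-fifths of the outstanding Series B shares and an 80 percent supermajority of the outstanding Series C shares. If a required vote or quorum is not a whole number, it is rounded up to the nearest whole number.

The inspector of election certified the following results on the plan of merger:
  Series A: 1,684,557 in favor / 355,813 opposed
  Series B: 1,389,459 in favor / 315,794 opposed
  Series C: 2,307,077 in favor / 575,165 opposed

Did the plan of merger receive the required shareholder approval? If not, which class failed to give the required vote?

Series A: 3/4 of 2245947 = 1684460.25, rounded up to 1684461; 1,684,461 required, 1,684,557 in favor — approved.
Series B: 4/5 of 1736189 = 1388951.20, rounded up to 1388952; 1,388,952 required, 1,389,459 in favor — approved.
Series C: 4/5 of 2884532 = 2307625.60, rounded up to 2307626; 2,307,626 required, 2,307,077 in favor — not approved.

Not approved — the Series C shares did not give the required vote.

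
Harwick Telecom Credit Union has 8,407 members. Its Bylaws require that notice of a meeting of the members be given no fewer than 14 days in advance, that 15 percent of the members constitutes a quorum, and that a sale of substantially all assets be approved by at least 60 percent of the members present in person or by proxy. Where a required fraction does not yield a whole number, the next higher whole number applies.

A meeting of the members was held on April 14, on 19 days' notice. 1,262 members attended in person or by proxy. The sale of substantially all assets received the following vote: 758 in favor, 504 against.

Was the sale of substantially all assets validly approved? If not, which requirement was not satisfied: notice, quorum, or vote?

Notice: 19 days given; 14 required. Satisfied.
Quorum: 15% of 8,407 = 1,261.05, rounded up to 1,262; 1,262 present. Satisfied.
Vote: requires three-fifths of those present (1,262); 3/5 of 1262 = 757.20, rounded up to 758, so 758 needed; 758 in favor. Satisfied.

Valid — all requirements satisfied.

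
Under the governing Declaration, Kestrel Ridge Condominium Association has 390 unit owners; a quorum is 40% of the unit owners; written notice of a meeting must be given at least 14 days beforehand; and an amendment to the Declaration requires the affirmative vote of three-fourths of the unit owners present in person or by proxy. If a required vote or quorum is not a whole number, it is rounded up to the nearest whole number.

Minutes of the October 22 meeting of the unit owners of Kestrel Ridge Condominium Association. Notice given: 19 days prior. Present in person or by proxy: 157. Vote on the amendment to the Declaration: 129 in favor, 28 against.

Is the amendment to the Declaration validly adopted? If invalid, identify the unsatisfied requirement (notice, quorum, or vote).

Valid — all requirements satisfied.

Notice: 19 days given; 14 required. Satisfied.
Quorum: 40% of 390 = 156; 157 present. Satisfied.
Vote: requires three-fourths of those present (157); 3/4 of 157 = 117.75, rounded up to 118, so 118 needed; 129 in favor. Satisfied.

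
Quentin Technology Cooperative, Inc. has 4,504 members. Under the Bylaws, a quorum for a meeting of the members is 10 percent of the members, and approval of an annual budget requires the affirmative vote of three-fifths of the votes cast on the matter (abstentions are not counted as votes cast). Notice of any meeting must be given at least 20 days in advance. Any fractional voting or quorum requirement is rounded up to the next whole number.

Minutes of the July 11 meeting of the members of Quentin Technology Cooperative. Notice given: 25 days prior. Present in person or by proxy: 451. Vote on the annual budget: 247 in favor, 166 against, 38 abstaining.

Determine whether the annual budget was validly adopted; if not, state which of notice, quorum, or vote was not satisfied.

Invalid — vote requirement not satisfied.

Notice: 25 days given; 20 required. Satisfied.
Quorum: 10% of 4,504 = 450.40, rounded up to 451; 451 present. Satisfied.
Vote: requires three-fifths of the votes cast (451 − 38 abstaining = 413); 3/5 of 413 = 247.80, rounded up to 248, so 248 needed; 247 in favor. Not satisfied.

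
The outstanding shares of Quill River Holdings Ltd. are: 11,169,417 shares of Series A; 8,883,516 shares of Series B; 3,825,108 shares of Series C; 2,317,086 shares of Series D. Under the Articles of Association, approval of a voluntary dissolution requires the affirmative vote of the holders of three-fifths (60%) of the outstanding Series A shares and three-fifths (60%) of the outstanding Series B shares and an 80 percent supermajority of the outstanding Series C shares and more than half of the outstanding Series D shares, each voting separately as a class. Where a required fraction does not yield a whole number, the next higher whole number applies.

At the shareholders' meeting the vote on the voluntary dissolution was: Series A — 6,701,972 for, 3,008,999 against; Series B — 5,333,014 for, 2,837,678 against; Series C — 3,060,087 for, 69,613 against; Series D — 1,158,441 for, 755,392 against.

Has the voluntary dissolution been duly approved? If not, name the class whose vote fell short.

Not approved — the Series D shares did not give the required vote.

Series A: 3/5 of 11169417 = 6701650.20, rounded up to 6701651; 6,701,651 required, 6,701,972 in favor — approved.
Series B: 3/5 of 8883516 = 5330109.60, rounded up to 5330110; 5,330,110 required, 5,333,014 in favor — approved.
Series C: 4/5 of 3825108 = 3060086.40, rounded up to 3060087; 3,060,087 required, 3,060,087 in favor — approved.
Series D: a majority of 2317086 is 1158544; 1,158,544 required, 1,158,441 in favor — not approved.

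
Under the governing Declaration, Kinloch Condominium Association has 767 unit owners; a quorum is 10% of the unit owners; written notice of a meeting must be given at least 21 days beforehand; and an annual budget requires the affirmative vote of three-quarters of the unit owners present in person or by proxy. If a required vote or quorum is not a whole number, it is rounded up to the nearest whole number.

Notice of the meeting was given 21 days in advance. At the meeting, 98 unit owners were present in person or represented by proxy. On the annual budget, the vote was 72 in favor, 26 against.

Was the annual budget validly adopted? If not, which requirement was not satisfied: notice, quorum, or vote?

Notice: 21 days given; 21 required. Satisfied.
Quorum: 10% of 767 = 76.70, rounded up to 77; 98 present. Satisfied.
Vote: requires three-fourths of those present (98); 3/4 of 98 = 73.50, rounded up to 74, so 74 needed; 72 in favor. Not satisfied.

Invalid — vote requirement not satisfied.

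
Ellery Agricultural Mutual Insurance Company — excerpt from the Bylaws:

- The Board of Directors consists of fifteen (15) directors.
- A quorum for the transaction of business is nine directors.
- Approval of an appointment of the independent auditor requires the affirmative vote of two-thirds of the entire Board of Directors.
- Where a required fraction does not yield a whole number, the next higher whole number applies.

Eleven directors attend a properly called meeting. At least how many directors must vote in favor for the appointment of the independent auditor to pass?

10

The appointment of the independent auditor requires two-thirds of the entire Board of Directors (15).
2/3 of 15 = 10.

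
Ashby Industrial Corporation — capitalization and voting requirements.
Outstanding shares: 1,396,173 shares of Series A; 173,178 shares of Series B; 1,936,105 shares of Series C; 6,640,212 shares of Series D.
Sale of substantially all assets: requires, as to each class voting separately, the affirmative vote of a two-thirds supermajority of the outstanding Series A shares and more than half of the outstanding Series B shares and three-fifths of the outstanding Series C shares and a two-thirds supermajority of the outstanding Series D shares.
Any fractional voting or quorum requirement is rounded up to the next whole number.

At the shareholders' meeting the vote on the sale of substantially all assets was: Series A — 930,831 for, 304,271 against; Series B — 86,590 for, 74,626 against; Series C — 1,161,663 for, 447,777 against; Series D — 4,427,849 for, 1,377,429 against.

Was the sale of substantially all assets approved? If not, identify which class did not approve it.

Approved — every class gave the required vote.

Series A: 2/3 of 1396173 = 930782; 930,782 required, 930,831 in favor — approved.
Series B: a majority of 173178 is 86590; 86,590 required, 86,590 in favor — approved.
Series C: 3/5 of 1936105 = 1161663; 1,161,663 required, 1,161,663 in favor — approved.
Series D: 2/3 of 6640212 = 4426808; 4,426,808 required, 4,427,849 in favor — approved.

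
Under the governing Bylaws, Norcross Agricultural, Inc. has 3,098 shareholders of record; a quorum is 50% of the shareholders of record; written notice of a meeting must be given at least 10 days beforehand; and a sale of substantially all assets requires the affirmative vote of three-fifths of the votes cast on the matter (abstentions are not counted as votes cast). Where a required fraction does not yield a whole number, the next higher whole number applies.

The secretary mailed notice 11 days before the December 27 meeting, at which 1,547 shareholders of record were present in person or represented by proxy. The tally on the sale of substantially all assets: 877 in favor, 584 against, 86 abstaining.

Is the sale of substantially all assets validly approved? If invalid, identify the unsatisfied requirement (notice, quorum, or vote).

Notice: 11 days given; 10 required. Satisfied.
Quorum: 50% of 3,098 = 1,549; 1,547 present. Not satisfied.
Vote: requires three-fifths of the votes cast (1,547 − 86 abstaining = 1,461); 3/5 of 1461 = 876.60, rounded up to 877, so 877 needed; 877 in favor. Satisfied.

Invalid — quorum requirement not satisfied.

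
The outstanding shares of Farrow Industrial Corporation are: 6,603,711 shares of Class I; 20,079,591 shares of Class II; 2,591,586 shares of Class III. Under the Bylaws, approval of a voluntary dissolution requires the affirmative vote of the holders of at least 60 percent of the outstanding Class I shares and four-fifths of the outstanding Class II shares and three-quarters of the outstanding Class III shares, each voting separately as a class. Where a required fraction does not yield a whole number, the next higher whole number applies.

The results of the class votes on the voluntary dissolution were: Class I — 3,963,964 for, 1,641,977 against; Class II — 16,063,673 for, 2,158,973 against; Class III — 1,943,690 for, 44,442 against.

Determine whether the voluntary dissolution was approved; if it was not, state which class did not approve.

Class I: 3/5 of 6603711 = 3962226.60, rounded up to 3962227; 3,962,227 required, 3,963,964 in favor — approved.
Class II: 4/5 of 20079591 = 16063672.80, rounded up to 16063673; 16,063,673 required, 16,063,673 in favor — approved.
Class III: 3/4 of 2591586 = 1943689.50, rounded up to 1943690; 1,943,690 required, 1,943,690 in favor — approved.

Approved — every class gave the required vote.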